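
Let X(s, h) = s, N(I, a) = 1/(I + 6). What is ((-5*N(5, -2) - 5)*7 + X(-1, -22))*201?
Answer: -86631/11 ≈ -7875.5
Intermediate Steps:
N(I, a) = 1/(6 + I)
((-5*N(5, -2) - 5)*7 + X(-1, -22))*201 = ((-5/(6 + 5) - 5)*7 - 1)*201 = ((-5/11 - 5)*7 - 1)*201 = (-60/11*7 - 1)*201 = (-420/11 - 1)*201 = -431/11*201 = -86631/11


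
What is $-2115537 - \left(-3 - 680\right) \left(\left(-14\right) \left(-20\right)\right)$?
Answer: $-1924297$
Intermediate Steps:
$-2115537 - \left(-3 - 680\right) \left(\left(-14\right) \left(-20\right)\right) = -2115537 - \left(-683\right) 280 = -2115537 - -191240 = -2115537 + 191240 = -1924297$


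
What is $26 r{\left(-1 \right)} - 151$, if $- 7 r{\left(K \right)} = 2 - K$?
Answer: $- \frac{1135}{7} \approx -162.14$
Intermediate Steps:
$r{\left(K \right)} = - \frac{2}{7} + \frac{K}{7}$ ($r{\left(K \right)} = - \frac{2 - K}{7} = - \frac{2}{7} + \frac{K}{7}$)
$26 r{\left(-1 \right)} - 151 = 26 \left(- \frac{2}{7} + \frac{1}{7} \left(-1\right)\right) - 151 = 26 \left(- \frac{2}{7} - \frac{1}{7}\right) - 151 = 26 \left(- \frac{3}{7}\right) - 151 = - \frac{78}{7} - 151 = - \frac{1135}{7}$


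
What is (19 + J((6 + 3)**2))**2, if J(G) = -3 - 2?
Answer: 196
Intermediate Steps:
J(G) = -5
(19 + J((6 + 3)**2))**2 = (19 - 5)**2 = 14**2 = 196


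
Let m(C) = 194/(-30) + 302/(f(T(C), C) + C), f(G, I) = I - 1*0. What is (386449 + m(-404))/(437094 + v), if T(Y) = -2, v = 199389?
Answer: 2341839487/3857086980 ≈ 0.60715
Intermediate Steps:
f(G, I) = I (f(G, I) = I + 0 = I)
m(C) = -97/15 + 151/C (m(C) = 194/(-30) + 302/(C + C) = 194*(-1/30) + 302/((2*C)) = -97/15 + 302*(1/(2*C)) = -97/15 + 151/C)
(386449 + m(-404))/(437094 + v) = (386449 + (-97/15 + 151/(-404)))/(437094 + 199389) = (386449 + (-97/15 + 151*(-1/404)))/636483 = (386449 + (-97/15 - 151/404))*(1/636483) = (386449 - 41453/6060)*(1/636483) = (2341839487/6060)*(1/636483) = 2341839487/3857086980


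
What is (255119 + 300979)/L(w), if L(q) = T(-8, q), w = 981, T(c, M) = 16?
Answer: 278049/8 ≈ 34756.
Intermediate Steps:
L(q) = 16
(255119 + 300979)/L(w) = (255119 + 300979)/16 = 556098*(1/16) = 278049/8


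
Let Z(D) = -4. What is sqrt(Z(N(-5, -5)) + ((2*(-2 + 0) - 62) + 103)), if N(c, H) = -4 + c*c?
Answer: sqrt(33) ≈ 5.7446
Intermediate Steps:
N(c, H) = -4 + c**2
sqrt(Z(N(-5, -5)) + ((2*(-2 + 0) - 62) + 103)) = sqrt(-4 + ((2*(-2 + 0) - 62) + 103)) = sqrt(-4 + ((2*(-2) - 62) + 103)) = sqrt(-4 + ((-4 - 62) + 103)) = sqrt(-4 + (-66 + 103)) = sqrt(-4 + 37) = sqrt(33)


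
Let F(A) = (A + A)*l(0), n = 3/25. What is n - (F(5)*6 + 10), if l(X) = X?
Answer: -247/25 ≈ -9.8800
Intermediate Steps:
n = 3/25 (n = 3*(1/25) = 3/25 ≈ 0.12000)
F(A) = 0 (F(A) = (A + A)*0 = (2*A)*0 = 0)
n - (F(5)*6 + 10) = 3/25 - (0*6 + 10) = 3/25 - (0 + 10) = 3/25 - 1*10 = 3/25 - 10 = -247/25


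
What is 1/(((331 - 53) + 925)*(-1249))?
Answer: -1/1502547 ≈ -6.6554e-7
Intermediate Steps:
1/(((331 - 53) + 925)*(-1249)) = 1/((278 + 925)*(-1249)) = 1/(1203*(-1249)) = 1/(-1502547) = -1/1502547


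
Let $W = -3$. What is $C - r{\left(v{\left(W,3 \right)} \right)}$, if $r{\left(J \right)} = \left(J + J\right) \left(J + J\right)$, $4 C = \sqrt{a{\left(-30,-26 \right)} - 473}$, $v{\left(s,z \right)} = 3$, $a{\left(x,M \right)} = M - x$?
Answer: $-36 + \frac{i \sqrt{469}}{4} \approx -36.0 + 5.4141 i$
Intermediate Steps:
$C = \frac{i \sqrt{469}}{4}$ ($C = \frac{\sqrt{\left(-26 - -30\right) - 473}}{4} = \frac{\sqrt{\left(-26 + 30\right) - 473}}{4} = \frac{\sqrt{4 - 473}}{4} = \frac{\sqrt{-469}}{4} = \frac{i \sqrt{469}}{4} \approx 5.4141 i$)
$r{\left(J \right)} = 4 J^{2}$ ($r{\left(J \right)} = 2 J 2 J = 4 J^{2}$)
$C - r{\left(v{\left(W,3 \right)} \right)} = \frac{i \sqrt{469}}{4} - 4 \cdot 3^{2} = \frac{i \sqrt{469}}{4} - 4 \cdot 9 = \frac{i \sqrt{469}}{4} - 36 = -36 + \frac{i \sqrt{469}}{4}$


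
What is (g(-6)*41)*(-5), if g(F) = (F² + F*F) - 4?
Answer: -13940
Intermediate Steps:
g(F) = -4 + 2*F² (g(F) = (F² + F²) - 4 = 2*F² - 4 = -4 + 2*F²)
(g(-6)*41)*(-5) = ((-4 + 2*(-6)²)*41)*(-5) = ((-4 + 2*36)*41)*(-5) = ((-4 + 72)*41)*(-5) = (68*41)*(-5) = 2788*(-5) = -13940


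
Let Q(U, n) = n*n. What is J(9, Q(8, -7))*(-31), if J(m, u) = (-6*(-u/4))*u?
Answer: -223293/2 ≈ -1.1165e+5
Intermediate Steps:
Q(U, n) = n**2
J(m, u) = 3*u**2/2 (J(m, u) = (-(-3)*u/2)*u = (3*u/2)*u = 3*u**2/2)
J(9, Q(8, -7))*(-31) = (3*((-7)**2)**2/2)*(-31) = ((3/2)*49**2)*(-31) = ((3/2)*2401)*(-31) = (7203/2)*(-31) = -223293/2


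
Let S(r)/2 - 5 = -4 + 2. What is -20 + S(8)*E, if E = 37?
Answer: 202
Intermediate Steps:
S(r) = 6 (S(r) = 10 + 2*(-4 + 2) = 10 + 2*(-2) = 10 - 4 = 6)
-20 + S(8)*E = -20 + 6*37 = -20 + 222 = 202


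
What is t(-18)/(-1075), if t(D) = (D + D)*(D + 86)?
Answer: 2448/1075 ≈ 2.2772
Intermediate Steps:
t(D) = 2*D*(86 + D) (t(D) = (2*D)*(86 + D) = 2*D*(86 + D))
t(-18)/(-1075) = (2*(-18)*(86 - 18))/(-1075) = (2*(-18)*68)*(-1/1075) = -2448*(-1/1075) = 2448/1075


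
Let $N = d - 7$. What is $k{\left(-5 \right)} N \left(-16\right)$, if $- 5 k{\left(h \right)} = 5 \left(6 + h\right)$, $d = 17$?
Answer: $160$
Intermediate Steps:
$k{\left(h \right)} = -6 - h$ ($k{\left(h \right)} = - \frac{5 \left(6 + h\right)}{5} = - \frac{30 + 5 h}{5} = -6 - h$)
$N = 10$ ($N = 17 - 7 = 10$)
$k{\left(-5 \right)} N \left(-16\right) = \left(-6 - -5\right) 10 \left(-16\right) = \left(-6 + 5\right) 10 \left(-16\right) = \left(-1\right) 10 \left(-16\right) = \left(-10\right) \left(-16\right) = 160$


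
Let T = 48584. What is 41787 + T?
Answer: 90371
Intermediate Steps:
41787 + T = 41787 + 48584 = 90371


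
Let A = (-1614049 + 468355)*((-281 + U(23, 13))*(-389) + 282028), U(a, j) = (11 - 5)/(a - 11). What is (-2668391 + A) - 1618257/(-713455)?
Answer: -319722218526922373/713455 ≈ -4.4813e+11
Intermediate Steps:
U(a, j) = 6/(-11 + a)
A = -448129615395 (A = (-1614049 + 468355)*((-281 + 6/(-11 + 23))*(-389) + 282028) = -1145694*((-281 + 6/12)*(-389) + 282028) = -1145694*((-281 + 6*(1/12))*(-389) + 282028) = -1145694*((-281 + ½)*(-389) + 282028) = -1145694*(-561/2*(-389) + 282028) = -1145694*(218229/2 + 282028) = -1145694*782285/2 = -448129615395)
(-2668391 + A) - 1618257/(-713455) = (-2668391 - 448129615395) - 1618257/(-713455) = -448132283786 - 1618257*(-1/713455) = -448132283786 + 1618257/713455 = -319722218526922373/713455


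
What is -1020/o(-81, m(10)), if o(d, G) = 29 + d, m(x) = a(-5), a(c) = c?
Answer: 255/13 ≈ 19.615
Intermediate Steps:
m(x) = -5
-1020/o(-81, m(10)) = -1020/(29 - 81) = -1020/(-52) = -1020*(-1/52) = 255/13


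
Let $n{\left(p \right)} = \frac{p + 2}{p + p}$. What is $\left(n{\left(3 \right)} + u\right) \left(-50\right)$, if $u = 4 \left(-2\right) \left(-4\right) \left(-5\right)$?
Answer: $\frac{23875}{3} \approx 7958.3$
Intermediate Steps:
$n{\left(p \right)} = \frac{2 + p}{2 p}$
$u = -160$ ($u = \left(-8\right) \left(-4\right) \left(-5\right) = 32 \left(-5\right) = -160$)
$\left(n{\left(3 \right)} + u\right) \left(-50\right) = \left(\frac{2 + 3}{2 \cdot 3} - 160\right) \left(-50\right) = \left(\frac{1}{2} \cdot \frac{1}{3} \cdot 5 - 160\right) \left(-50\right) = \left(\frac{5}{6} - 160\right) \left(-50\right) = \left(- \frac{955}{6}\right) \left(-50\right) = \frac{23875}{3}$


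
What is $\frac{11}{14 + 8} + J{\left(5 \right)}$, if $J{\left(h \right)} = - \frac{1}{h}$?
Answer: $\frac{3}{10} \approx 0.3$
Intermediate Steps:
$\frac{11}{14 + 8} + J{\left(5 \right)} = \frac{11}{14 + 8} - \frac{1}{5} = \frac{11}{22} - \frac{1}{5} = 11 \cdot \frac{1}{22} - \frac{1}{5} = \frac{1}{2} - \frac{1}{5} = \frac{3}{10}$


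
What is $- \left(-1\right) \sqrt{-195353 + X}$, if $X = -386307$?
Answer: $2 i \sqrt{145415} \approx 762.67 i$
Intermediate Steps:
$- \left(-1\right) \sqrt{-195353 + X} = - \left(-1\right) \sqrt{-195353 - 386307} = - \left(-1\right) \sqrt{-581660} = - \left(-1\right) 2 i \sqrt{145415} = - \left(-2\right) i \sqrt{145415} = 2 i \sqrt{145415}$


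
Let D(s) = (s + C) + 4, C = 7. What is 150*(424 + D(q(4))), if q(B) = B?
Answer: 65850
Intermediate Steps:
D(s) = 11 + s (D(s) = (s + 7) + 4 = (7 + s) + 4 = 11 + s)
150*(424 + D(q(4))) = 150*(424 + (11 + 4)) = 150*(424 + 15) = 150*439 = 65850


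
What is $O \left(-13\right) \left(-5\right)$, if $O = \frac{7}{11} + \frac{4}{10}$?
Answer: $\frac{741}{11} \approx 67.364$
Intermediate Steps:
$O = \frac{57}{55}$ ($O = 7 \cdot \frac{1}{11} + 4 \cdot \frac{1}{10} = \frac{7}{11} + \frac{2}{5} = \frac{57}{55} \approx 1.0364$)
$O \left(-13\right) \left(-5\right) = \frac{57}{55} \left(-13\right) \left(-5\right) = \left(- \frac{741}{55}\right) \left(-5\right) = \frac{741}{11}$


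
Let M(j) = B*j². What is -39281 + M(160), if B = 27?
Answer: 651919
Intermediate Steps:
M(j) = 27*j²
-39281 + M(160) = -39281 + 27*160² = -39281 + 27*25600 = -39281 + 691200 = 651919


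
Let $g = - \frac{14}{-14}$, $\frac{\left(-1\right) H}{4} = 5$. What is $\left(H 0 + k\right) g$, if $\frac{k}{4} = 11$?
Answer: $44$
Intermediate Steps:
$H = -20$ ($H = \left(-4\right) 5 = -20$)
$k = 44$ ($k = 4 \cdot 11 = 44$)
$g = 1$ ($g = \left(-14\right) \left(- \frac{1}{14}\right) = 1$)
$\left(H 0 + k\right) g = \left(\left(-20\right) 0 + 44\right) 1 = \left(0 + 44\right) 1 = 44 \cdot 1 = 44$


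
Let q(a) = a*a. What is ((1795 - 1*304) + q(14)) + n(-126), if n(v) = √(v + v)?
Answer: 1687 + 6*I*√7 ≈ 1687.0 + 15.875*I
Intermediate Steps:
q(a) = a²
n(v) = √2*√v (n(v) = √(2*v) = √2*√v)
((1795 - 1*304) + q(14)) + n(-126) = ((1795 - 1*304) + 14²) + √2*√(-126) = ((1795 - 304) + 196) + √2*(3*I*√14) = (1491 + 196) + 6*I*√7 = 1687 + 6*I*√7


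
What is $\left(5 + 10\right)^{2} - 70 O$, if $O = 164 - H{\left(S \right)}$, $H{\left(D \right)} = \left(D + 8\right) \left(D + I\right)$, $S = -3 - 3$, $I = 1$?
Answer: $-11955$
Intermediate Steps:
$S = -6$
$H{\left(D \right)} = \left(1 + D\right) \left(8 + D\right)$ ($H{\left(D \right)} = \left(D + 8\right) \left(D + 1\right) = \left(8 + D\right) \left(1 + D\right) = \left(1 + D\right) \left(8 + D\right)$)
$O = 174$ ($O = 164 - \left(8 + \left(-6\right)^{2} + 9 \left(-6\right)\right) = 164 - \left(8 + 36 - 54\right) = 164 - -10 = 164 + 10 = 174$)
$\left(5 + 10\right)^{2} - 70 O = \left(5 + 10\right)^{2} - 12180 = 15^{2} - 12180 = 225 - 12180 = -11955$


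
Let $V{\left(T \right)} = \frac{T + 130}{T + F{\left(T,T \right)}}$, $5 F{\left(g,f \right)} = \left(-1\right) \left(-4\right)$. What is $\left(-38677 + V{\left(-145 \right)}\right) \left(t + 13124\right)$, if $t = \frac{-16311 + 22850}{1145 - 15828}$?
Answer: $- \frac{5373449357670426}{10586443} \approx -5.0758 \cdot 10^{8}$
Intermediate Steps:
$t = - \frac{6539}{14683}$ ($t = \frac{6539}{-14683} = 6539 \left(- \frac{1}{14683}\right) = - \frac{6539}{14683} \approx -0.44534$)
$F{\left(g,f \right)} = \frac{4}{5}$ ($F{\left(g,f \right)} = \frac{\left(-1\right) \left(-4\right)}{5} = \frac{1}{5} \cdot 4 = \frac{4}{5}$)
$V{\left(T \right)} = \frac{130 + T}{\frac{4}{5} + T}$ ($V{\left(T \right)} = \frac{T + 130}{T + \frac{4}{5}} = \frac{130 + T}{\frac{4}{5} + T}$)
$\left(-38677 + V{\left(-145 \right)}\right) \left(t + 13124\right) = \left(-38677 + \frac{5 \left(130 - 145\right)}{4 + 5 \left(-145\right)}\right) \left(- \frac{6539}{14683} + 13124\right) = \left(-38677 + 5 \frac{1}{4 - 725} \left(-15\right)\right) \frac{192693153}{14683} = \left(-38677 + 5 \frac{1}{-721} \left(-15\right)\right) \frac{192693153}{14683} = \left(-38677 + 5 \left(- \frac{1}{721}\right) \left(-15\right)\right) \frac{192693153}{14683} = \left(-38677 + \frac{75}{721}\right) \frac{192693153}{14683} = \left(- \frac{27886042}{721}\right) \frac{192693153}{14683} = - \frac{5373449357670426}{10586443}$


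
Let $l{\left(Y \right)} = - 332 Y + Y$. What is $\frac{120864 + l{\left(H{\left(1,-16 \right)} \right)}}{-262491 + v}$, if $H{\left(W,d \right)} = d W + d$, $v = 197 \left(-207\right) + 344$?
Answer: $- \frac{5056}{11651} \approx -0.43395$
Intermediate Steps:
$v = -40435$ ($v = -40779 + 344 = -40435$)
$H{\left(W,d \right)} = d + W d$ ($H{\left(W,d \right)} = W d + d = d + W d$)
$l{\left(Y \right)} = - 331 Y$
$\frac{120864 + l{\left(H{\left(1,-16 \right)} \right)}}{-262491 + v} = \frac{120864 - 331 \left(- 16 \left(1 + 1\right)\right)}{-262491 - 40435} = \frac{120864 - 331 \left(\left(-16\right) 2\right)}{-302926} = \left(120864 - -10592\right) \left(- \frac{1}{302926}\right) = \left(120864 + 10592\right) \left(- \frac{1}{302926}\right) = 131456 \left(- \frac{1}{302926}\right) = - \frac{5056}{11651}$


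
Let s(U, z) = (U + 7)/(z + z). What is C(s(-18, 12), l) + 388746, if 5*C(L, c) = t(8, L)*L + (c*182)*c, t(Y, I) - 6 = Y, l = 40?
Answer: 26819083/60 ≈ 4.4698e+5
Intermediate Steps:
t(Y, I) = 6 + Y
s(U, z) = (7 + U)/(2*z) (s(U, z) = (7 + U)/((2*z)) = (7 + U)*(1/(2*z)) = (7 + U)/(2*z))
C(L, c) = 14*L/5 + 182*c**2/5 (C(L, c) = ((6 + 8)*L + (c*182)*c)/5 = (14*L + (182*c)*c)/5 = (14*L + 182*c**2)/5 = 14*L/5 + 182*c**2/5)
C(s(-18, 12), l) + 388746 = (14*((1/2)*(7 - 18)/12)/5 + (182/5)*40**2) + 388746 = (14*((1/2)*(1/12)*(-11))/5 + (182/5)*1600) + 388746 = ((14/5)*(-11/24) + 58240) + 388746 = (-77/60 + 58240) + 388746 = 3494323/60 + 388746 = 26819083/60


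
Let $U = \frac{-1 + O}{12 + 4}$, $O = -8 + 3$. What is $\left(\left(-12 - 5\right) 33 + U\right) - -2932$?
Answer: $\frac{18965}{8} \approx 2370.6$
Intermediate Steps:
$O = -5$
$U = - \frac{3}{8}$ ($U = \frac{-1 - 5}{12 + 4} = - \frac{6}{16} = \left(-6\right) \frac{1}{16} = - \frac{3}{8} \approx -0.375$)
$\left(\left(-12 - 5\right) 33 + U\right) - -2932 = \left(\left(-12 - 5\right) 33 - \frac{3}{8}\right) - -2932 = \left(\left(-17\right) 33 - \frac{3}{8}\right) + 2932 = \left(-561 - \frac{3}{8}\right) + 2932 = - \frac{4491}{8} + 2932 = \frac{18965}{8}$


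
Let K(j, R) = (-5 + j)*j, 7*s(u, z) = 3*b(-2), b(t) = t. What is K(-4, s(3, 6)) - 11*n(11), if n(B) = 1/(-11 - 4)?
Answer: 551/15 ≈ 36.733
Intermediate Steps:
s(u, z) = -6/7 (s(u, z) = (3*(-2))/7 = (1/7)*(-6) = -6/7)
n(B) = -1/15 (n(B) = 1/(-15) = -1/15)
K(j, R) = j*(-5 + j)
K(-4, s(3, 6)) - 11*n(11) = -4*(-5 - 4) - 11*(-1/15) = -4*(-9) + 11/15 = 36 + 11/15 = 551/15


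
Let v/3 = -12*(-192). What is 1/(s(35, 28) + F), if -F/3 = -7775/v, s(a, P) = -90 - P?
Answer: -2304/264097 ≈ -0.0087241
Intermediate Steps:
v = 6912 (v = 3*(-12*(-192)) = 3*2304 = 6912)
F = 7775/2304 (F = -(-23325)/6912 = -3*(-7775/6912) = 7775/2304 ≈ 3.3746)
1/(s(35, 28) + F) = 1/((-90 - 1*28) + 7775/2304) = 1/((-90 - 28) + 7775/2304) = 1/(-118 + 7775/2304) = 1/(-264097/2304) = -2304/264097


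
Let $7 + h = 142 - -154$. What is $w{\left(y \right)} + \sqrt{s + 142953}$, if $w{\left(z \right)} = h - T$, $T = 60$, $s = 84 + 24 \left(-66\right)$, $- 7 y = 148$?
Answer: $229 + 39 \sqrt{93} \approx 605.1$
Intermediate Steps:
$y = - \frac{148}{7}$ ($y = \left(- \frac{1}{7}\right) 148 = - \frac{148}{7} \approx -21.143$)
$s = -1500$ ($s = 84 - 1584 = -1500$)
$h = 289$ ($h = -7 + \left(142 - -154\right) = -7 + \left(142 + 154\right) = -7 + 296 = 289$)
$w{\left(z \right)} = 229$ ($w{\left(z \right)} = 289 - 60 = 229$)
$w{\left(y \right)} + \sqrt{s + 142953} = 229 + \sqrt{-1500 + 142953} = 229 + \sqrt{141453} = 229 + 39 \sqrt{93}$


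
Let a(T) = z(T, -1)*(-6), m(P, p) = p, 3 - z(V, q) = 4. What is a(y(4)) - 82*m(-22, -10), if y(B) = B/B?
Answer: 826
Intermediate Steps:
y(B) = 1
z(V, q) = -1 (z(V, q) = 3 - 1*4 = 3 - 4 = -1)
a(T) = 6 (a(T) = -1*(-6) = 6)
a(y(4)) - 82*m(-22, -10) = 6 - 82*(-10) = 6 + 820 = 826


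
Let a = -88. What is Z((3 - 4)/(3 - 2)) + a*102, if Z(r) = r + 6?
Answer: -8971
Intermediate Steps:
Z(r) = 6 + r
Z((3 - 4)/(3 - 2)) + a*102 = (6 + (3 - 4)/(3 - 2)) - 88*102 = (6 - 1/1) - 8976 = (6 - 1*1) - 8976 = (6 - 1) - 8976 = 5 - 8976 = -8971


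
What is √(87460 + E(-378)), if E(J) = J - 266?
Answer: 4*√5426 ≈ 294.65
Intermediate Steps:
E(J) = -266 + J
√(87460 + E(-378)) = √(87460 + (-266 - 378)) = √(87460 - 644) = √86816 = 4*√5426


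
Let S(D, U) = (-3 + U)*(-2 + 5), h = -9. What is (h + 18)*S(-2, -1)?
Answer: -108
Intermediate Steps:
S(D, U) = -9 + 3*U (S(D, U) = (-3 + U)*3 = -9 + 3*U)
(h + 18)*S(-2, -1) = (-9 + 18)*(-9 + 3*(-1)) = 9*(-9 - 3) = 9*(-12) = -108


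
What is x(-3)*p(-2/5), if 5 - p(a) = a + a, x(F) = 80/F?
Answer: -464/3 ≈ -154.67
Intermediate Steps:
p(a) = 5 - 2*a (p(a) = 5 - (a + a) = 5 - 2*a)
x(-3)*p(-2/5) = (80/(-3))*(5 - (-4)/5) = (80*(-⅓))*(5 - (-4)/5) = -80*(5 - 2*(-⅖))/3 = -80*(5 + ⅘)/3 = -80/3*29/5 = -464/3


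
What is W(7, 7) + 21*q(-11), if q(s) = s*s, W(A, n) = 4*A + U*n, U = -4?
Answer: 2541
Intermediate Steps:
W(A, n) = -4*n + 4*A (W(A, n) = 4*A - 4*n = -4*n + 4*A)
q(s) = s**2
W(7, 7) + 21*q(-11) = (-4*7 + 4*7) + 21*(-11)**2 = (-28 + 28) + 21*121 = 0 + 2541 = 2541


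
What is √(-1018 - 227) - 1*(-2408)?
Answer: 2408 + I*√1245 ≈ 2408.0 + 35.285*I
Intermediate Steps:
√(-1018 - 227) - 1*(-2408) = √(-1245) + 2408 = I*√1245 + 2408 = 2408 + I*√1245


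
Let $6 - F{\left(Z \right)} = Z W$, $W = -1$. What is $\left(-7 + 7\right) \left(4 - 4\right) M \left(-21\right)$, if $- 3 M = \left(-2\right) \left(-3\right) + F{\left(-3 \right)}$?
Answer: $0$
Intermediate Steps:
$F{\left(Z \right)} = 6 + Z$ ($F{\left(Z \right)} = 6 - Z \left(-1\right) = 6 - - Z = 6 + Z$)
$M = -3$ ($M = - \frac{\left(-2\right) \left(-3\right) + \left(6 - 3\right)}{3} = - \frac{6 + 3}{3} = \left(- \frac{1}{3}\right) 9 = -3$)
$\left(-7 + 7\right) \left(4 - 4\right) M \left(-21\right) = \left(-7 + 7\right) \left(4 - 4\right) \left(-3\right) \left(-21\right) = 0 \cdot 0 \left(-3\right) \left(-21\right) = 0 \left(-3\right) \left(-21\right) = 0 \left(-21\right) = 0$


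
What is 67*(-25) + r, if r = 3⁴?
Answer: -1594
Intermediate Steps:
r = 81
67*(-25) + r = 67*(-25) + 81 = -1675 + 81 = -1594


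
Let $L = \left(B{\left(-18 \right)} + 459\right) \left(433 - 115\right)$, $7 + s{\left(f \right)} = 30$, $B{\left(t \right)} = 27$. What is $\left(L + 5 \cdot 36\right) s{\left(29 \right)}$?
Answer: $3558744$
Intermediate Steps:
$s{\left(f \right)} = 23$ ($s{\left(f \right)} = -7 + 30 = 23$)
$L = 154548$ ($L = \left(27 + 459\right) \left(433 - 115\right) = 486 \cdot 318 = 154548$)
$\left(L + 5 \cdot 36\right) s{\left(29 \right)} = \left(154548 + 5 \cdot 36\right) 23 = \left(154548 + 180\right) 23 = 154728 \cdot 23 = 3558744$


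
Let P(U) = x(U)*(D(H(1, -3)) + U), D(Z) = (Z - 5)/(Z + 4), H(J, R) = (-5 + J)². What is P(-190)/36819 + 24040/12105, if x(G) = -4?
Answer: 99366881/49521555 ≈ 2.0065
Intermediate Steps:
D(Z) = (-5 + Z)/(4 + Z)
P(U) = -11/5 - 4*U (P(U) = -4*((-5 + (-5 + 1)²)/(4 + (-5 + 1)²) + U) = -4*((-5 + (-4)²)/(4 + (-4)²) + U) = -4*((-5 + 16)/(4 + 16) + U) = -4*(11/20 + U) = -11/5 - 4*U)
P(-190)/36819 + 24040/12105 = (-11/5 - 4*(-190))/36819 + 24040/12105 = (-11/5 + 760)*(1/36819) + 24040*(1/12105) = (3789/5)*(1/36819) + 4808/2421 = 421/20455 + 4808/2421 = 99366881/49521555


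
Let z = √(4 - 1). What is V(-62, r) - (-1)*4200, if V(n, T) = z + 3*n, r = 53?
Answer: 4014 + √3 ≈ 4015.7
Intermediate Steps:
z = √3 ≈ 1.7320
V(n, T) = √3 + 3*n
V(-62, r) - (-1)*4200 = (√3 + 3*(-62)) - (-1)*4200 = (√3 - 186) - 1*(-4200) = (-186 + √3) + 4200 = 4014 + √3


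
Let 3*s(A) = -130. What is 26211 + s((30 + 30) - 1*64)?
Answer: 78503/3 ≈ 26168.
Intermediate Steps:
s(A) = -130/3 (s(A) = (⅓)*(-130) = -130/3)
26211 + s((30 + 30) - 1*64) = 26211 - 130/3 = 78503/3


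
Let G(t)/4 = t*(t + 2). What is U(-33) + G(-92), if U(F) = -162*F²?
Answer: -143298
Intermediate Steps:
G(t) = 4*t*(2 + t) (G(t) = 4*(t*(t + 2)) = 4*(t*(2 + t)) = 4*t*(2 + t))
U(-33) + G(-92) = -162*(-33)² + 4*(-92)*(2 - 92) = -162*1089 + 4*(-92)*(-90) = -176418 + 33120 = -143298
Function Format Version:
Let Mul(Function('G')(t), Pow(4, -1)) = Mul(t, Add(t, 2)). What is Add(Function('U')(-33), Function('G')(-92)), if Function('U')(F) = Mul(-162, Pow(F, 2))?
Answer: -143298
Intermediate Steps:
Function('G')(t) = Mul(4, t, Add(2, t)) (Function('G')(t) = Mul(4, Mul(t, Add(t, 2))) = Mul(4, Mul(t, Add(2, t))) = Mul(4, t, Add(2, t)))
Add(Function('U')(-33), Function('G')(-92)) = Add(Mul(-162, Pow(-33, 2)), Mul(4, -92, Add(2, -92))) = Add(Mul(-162, 1089), Mul(4, -92, -90)) = Add(-176418, 33120) = -143298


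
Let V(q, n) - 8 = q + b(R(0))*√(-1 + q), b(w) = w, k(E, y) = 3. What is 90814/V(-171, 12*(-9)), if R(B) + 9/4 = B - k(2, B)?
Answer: -3482984/7367 + 224364*I*√43/7367 ≈ -472.78 + 199.71*I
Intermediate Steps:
R(B) = -21/4 + B (R(B) = -9/4 + (B - 1*3) = -9/4 + (B - 3) = -9/4 + (-3 + B) = -21/4 + B)
V(q, n) = 8 + q - 21*√(-1 + q)/4 (V(q, n) = 8 + (q + (-21/4 + 0)*√(-1 + q)) = 8 + (q - 21*√(-1 + q)/4) = 8 + q - 21*√(-1 + q)/4)
90814/V(-171, 12*(-9)) = 90814/(8 - 171 - 21*√(-1 - 171)/4) = 90814/(8 - 171 - 21*I*√43/2) = 90814/(-163 - 21*I*√43/2)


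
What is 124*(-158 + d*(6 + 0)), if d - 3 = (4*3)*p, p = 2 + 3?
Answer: 27280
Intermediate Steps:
p = 5
d = 63 (d = 3 + (4*3)*5 = 3 + 12*5 = 3 + 60 = 63)
124*(-158 + d*(6 + 0)) = 124*(-158 + 63*(6 + 0)) = 124*(-158 + 63*6) = 124*(-158 + 378) = 124*220 = 27280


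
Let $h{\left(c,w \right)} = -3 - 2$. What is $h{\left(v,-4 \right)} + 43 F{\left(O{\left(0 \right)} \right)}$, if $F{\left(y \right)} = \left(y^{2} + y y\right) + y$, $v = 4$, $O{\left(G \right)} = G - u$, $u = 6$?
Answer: $2833$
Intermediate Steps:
$O{\left(G \right)} = -6 + G$ ($O{\left(G \right)} = G - 6 = -6 + G$)
$h{\left(c,w \right)} = -5$ ($h{\left(c,w \right)} = -3 - 2 = -5$)
$F{\left(y \right)} = y + 2 y^{2}$ ($F{\left(y \right)} = \left(y^{2} + y^{2}\right) + y = 2 y^{2} + y = y + 2 y^{2}$)
$h{\left(v,-4 \right)} + 43 F{\left(O{\left(0 \right)} \right)} = -5 + 43 \left(-6 + 0\right) \left(1 + 2 \left(-6 + 0\right)\right) = -5 + 43 \left(- 6 \left(1 + 2 \left(-6\right)\right)\right) = -5 + 43 \left(- 6 \left(1 - 12\right)\right) = -5 + 43 \left(\left(-6\right) \left(-11\right)\right) = -5 + 43 \cdot 66 = -5 + 2838 = 2833$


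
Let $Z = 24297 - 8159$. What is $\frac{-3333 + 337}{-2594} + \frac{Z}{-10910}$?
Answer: $- \frac{2293903}{7075135} \approx -0.32422$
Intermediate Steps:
$Z = 16138$ ($Z = 24297 - 8159 = 16138$)
$\frac{-3333 + 337}{-2594} + \frac{Z}{-10910} = \frac{-3333 + 337}{-2594} + \frac{16138}{-10910} = \left(-2996\right) \left(- \frac{1}{2594}\right) + 16138 \left(- \frac{1}{10910}\right) = \frac{1498}{1297} - \frac{8069}{5455} = - \frac{2293903}{7075135}$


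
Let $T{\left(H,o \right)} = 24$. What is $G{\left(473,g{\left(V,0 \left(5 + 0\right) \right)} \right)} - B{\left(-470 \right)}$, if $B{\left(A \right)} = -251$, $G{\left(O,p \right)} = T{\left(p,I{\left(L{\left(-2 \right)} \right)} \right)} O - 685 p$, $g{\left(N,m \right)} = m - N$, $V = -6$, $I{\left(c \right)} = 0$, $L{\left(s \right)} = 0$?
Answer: $7493$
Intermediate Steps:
$G{\left(O,p \right)} = - 685 p + 24 O$ ($G{\left(O,p \right)} = 24 O - 685 p = - 685 p + 24 O$)
$G{\left(473,g{\left(V,0 \left(5 + 0\right) \right)} \right)} - B{\left(-470 \right)} = \left(- 685 \left(0 \left(5 + 0\right) - -6\right) + 24 \cdot 473\right) - -251 = \left(- 685 \left(0 \cdot 5 + 6\right) + 11352\right) + 251 = \left(- 685 \left(0 + 6\right) + 11352\right) + 251 = \left(\left(-685\right) 6 + 11352\right) + 251 = \left(-4110 + 11352\right) + 251 = 7242 + 251 = 7493$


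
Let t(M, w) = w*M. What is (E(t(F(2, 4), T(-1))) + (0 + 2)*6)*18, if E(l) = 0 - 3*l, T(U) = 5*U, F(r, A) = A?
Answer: 1296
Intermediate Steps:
t(M, w) = M*w
E(l) = -3*l
(E(t(F(2, 4), T(-1))) + (0 + 2)*6)*18 = (-12*5*(-1) + (0 + 2)*6)*18 = (-12*(-5) + 2*6)*18 = (-3*(-20) + 12)*18 = (60 + 12)*18 = 72*18 = 1296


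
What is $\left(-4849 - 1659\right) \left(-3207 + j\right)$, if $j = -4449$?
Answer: $49825248$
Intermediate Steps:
$\left(-4849 - 1659\right) \left(-3207 + j\right) = \left(-4849 - 1659\right) \left(-3207 - 4449\right) = \left(-6508\right) \left(-7656\right) = 49825248$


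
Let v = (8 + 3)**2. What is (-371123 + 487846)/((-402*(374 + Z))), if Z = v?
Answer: -116723/198990 ≈ -0.58658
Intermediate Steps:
v = 121 (v = 11**2 = 121)
Z = 121
(-371123 + 487846)/((-402*(374 + Z))) = (-371123 + 487846)/((-402*(374 + 121))) = 116723/((-402*495)) = 116723/(-198990) = 116723*(-1/198990) = -116723/198990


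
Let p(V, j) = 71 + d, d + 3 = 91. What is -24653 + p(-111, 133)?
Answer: -24494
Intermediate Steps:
d = 88 (d = -3 + 91 = 88)
p(V, j) = 159 (p(V, j) = 71 + 88 = 159)
-24653 + p(-111, 133) = -24653 + 159 = -24494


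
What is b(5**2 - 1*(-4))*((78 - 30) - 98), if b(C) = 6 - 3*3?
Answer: 150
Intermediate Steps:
b(C) = -3 (b(C) = 6 - 9 = -3)
b(5**2 - 1*(-4))*((78 - 30) - 98) = -3*((78 - 30) - 98) = -3*(48 - 98) = -3*(-50) = 150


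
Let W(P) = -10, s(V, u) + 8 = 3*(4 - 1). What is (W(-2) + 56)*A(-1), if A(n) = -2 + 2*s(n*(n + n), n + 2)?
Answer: 0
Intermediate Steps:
s(V, u) = 1 (s(V, u) = -8 + 3*(4 - 1) = -8 + 3*3 = -8 + 9 = 1)
A(n) = 0 (A(n) = -2 + 2*1 = -2 + 2 = 0)
(W(-2) + 56)*A(-1) = (-10 + 56)*0 = 46*0 = 0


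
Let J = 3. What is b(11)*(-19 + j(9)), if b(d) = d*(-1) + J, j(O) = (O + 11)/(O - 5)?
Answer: 112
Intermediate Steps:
j(O) = (11 + O)/(-5 + O)
b(d) = 3 - d (b(d) = d*(-1) + 3 = -d + 3 = 3 - d)
b(11)*(-19 + j(9)) = (3 - 1*11)*(-19 + (11 + 9)/(-5 + 9)) = (3 - 11)*(-19 + 20/4) = -8*(-19 + (¼)*20) = -8*(-19 + 5) = -8*(-14) = 112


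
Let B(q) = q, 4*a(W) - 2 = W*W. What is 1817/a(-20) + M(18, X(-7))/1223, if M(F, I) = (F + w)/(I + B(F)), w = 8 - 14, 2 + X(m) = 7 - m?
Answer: 22222312/1229115 ≈ 18.080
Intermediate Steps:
a(W) = 1/2 + W**2/4 (a(W) = 1/2 + (W*W)/4 = 1/2 + W**2/4)
X(m) = 5 - m (X(m) = -2 + (7 - m) = 5 - m)
w = -6
M(F, I) = (-6 + F)/(F + I) (M(F, I) = (F - 6)/(I + F) = (-6 + F)/(F + I))
1817/a(-20) + M(18, X(-7))/1223 = 1817/(1/2 + (1/4)*(-20)**2) + ((-6 + 18)/(18 + (5 - 1*(-7))))/1223 = 1817/(1/2 + (1/4)*400) + (12/(18 + (5 + 7)))*(1/1223) = 1817/(1/2 + 100) + (12/(18 + 12))*(1/1223) = 1817/(201/2) + (12/30)*(1/1223) = 1817*(2/201) + ((1/30)*12)*(1/1223) = 3634/201 + (2/5)*(1/1223) = 3634/201 + 2/6115 = 22222312/1229115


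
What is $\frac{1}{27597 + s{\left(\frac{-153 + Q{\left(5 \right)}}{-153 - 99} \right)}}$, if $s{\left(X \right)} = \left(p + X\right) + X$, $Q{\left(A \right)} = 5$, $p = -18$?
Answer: $\frac{63}{1737551} \approx 3.6258 \cdot 10^{-5}$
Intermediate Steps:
$s{\left(X \right)} = -18 + 2 X$ ($s{\left(X \right)} = \left(-18 + X\right) + X = -18 + 2 X$)
$\frac{1}{27597 + s{\left(\frac{-153 + Q{\left(5 \right)}}{-153 - 99} \right)}} = \frac{1}{27597 - \left(18 - 2 \frac{-153 + 5}{-153 - 99}\right)} = \frac{1}{27597 - \left(18 - 2 \left(- \frac{148}{-252}\right)\right)} = \frac{1}{27597 - \left(18 - 2 \left(\left(-148\right) \left(- \frac{1}{252}\right)\right)\right)} = \frac{1}{27597 + \left(-18 + 2 \cdot \frac{37}{63}\right)} = \frac{1}{27597 + \left(-18 + \frac{74}{63}\right)} = \frac{1}{27597 - \frac{1060}{63}} = \frac{1}{\frac{1737551}{63}} = \frac{63}{1737551}$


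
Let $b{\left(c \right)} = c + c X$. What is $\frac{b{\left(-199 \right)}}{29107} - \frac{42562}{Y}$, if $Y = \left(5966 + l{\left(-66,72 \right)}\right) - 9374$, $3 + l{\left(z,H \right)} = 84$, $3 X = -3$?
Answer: $\frac{42562}{3327} \approx 12.793$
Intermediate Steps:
$X = -1$ ($X = \frac{1}{3} \left(-3\right) = -1$)
$l{\left(z,H \right)} = 81$ ($l{\left(z,H \right)} = -3 + 84 = 81$)
$b{\left(c \right)} = 0$ ($b{\left(c \right)} = c + c \left(-1\right) = c - c = 0$)
$Y = -3327$ ($Y = \left(5966 + 81\right) - 9374 = 6047 - 9374 = -3327$)
$\frac{b{\left(-199 \right)}}{29107} - \frac{42562}{Y} = \frac{0}{29107} - \frac{42562}{-3327} = 0 \cdot \frac{1}{29107} - - \frac{42562}{3327} = 0 + \frac{42562}{3327} = \frac{42562}{3327}$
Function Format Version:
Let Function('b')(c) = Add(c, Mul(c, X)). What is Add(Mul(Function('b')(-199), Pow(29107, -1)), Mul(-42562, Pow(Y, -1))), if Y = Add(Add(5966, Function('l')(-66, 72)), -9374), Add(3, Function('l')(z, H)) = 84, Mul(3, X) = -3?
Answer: Rational(42562, 3327) ≈ 12.793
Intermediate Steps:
X = -1 (X = Mul(Rational(1, 3), -3) = -1)
Function('l')(z, H) = 81 (Function('l')(z, H) = Add(-3, 84) = 81)
Function('b')(c) = 0 (Function('b')(c) = Add(c, Mul(c, -1)) = Add(c, Mul(-1, c)) = 0)
Y = -3327 (Y = Add(Add(5966, 81), -9374) = Add(6047, -9374) = -3327)
Add(Mul(Function('b')(-199), Pow(29107, -1)), Mul(-42562, Pow(Y, -1))) = Add(Mul(0, Pow(29107, -1)), Mul(-42562, Pow(-3327, -1))) = Add(Mul(0, Rational(1, 29107)), Mul(-42562, Rational(-1, 3327))) = Add(0, Rational(42562, 3327)) = Rational(42562, 3327)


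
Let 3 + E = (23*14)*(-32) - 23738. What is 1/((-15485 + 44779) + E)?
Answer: -1/4751 ≈ -0.00021048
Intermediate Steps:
E = -34045 (E = -3 + ((23*14)*(-32) - 23738) = -3 + (322*(-32) - 23738) = -3 + (-10304 - 23738) = -3 - 34042 = -34045)
1/((-15485 + 44779) + E) = 1/((-15485 + 44779) - 34045) = 1/(29294 - 34045) = 1/(-4751) = -1/4751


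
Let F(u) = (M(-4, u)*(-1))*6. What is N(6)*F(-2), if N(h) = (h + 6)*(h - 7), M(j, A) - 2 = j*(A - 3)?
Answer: 1584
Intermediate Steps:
M(j, A) = 2 + j*(-3 + A) (M(j, A) = 2 + j*(A - 3) = 2 + j*(-3 + A))
F(u) = -84 + 24*u (F(u) = ((2 - 3*(-4) + u*(-4))*(-1))*6 = ((2 + 12 - 4*u)*(-1))*6 = ((14 - 4*u)*(-1))*6 = (-14 + 4*u)*6 = -84 + 24*u)
N(h) = (-7 + h)*(6 + h) (N(h) = (6 + h)*(-7 + h) = (-7 + h)*(6 + h))
N(6)*F(-2) = (-42 + 6**2 - 1*6)*(-84 + 24*(-2)) = (-42 + 36 - 6)*(-84 - 48) = -12*(-132) = 1584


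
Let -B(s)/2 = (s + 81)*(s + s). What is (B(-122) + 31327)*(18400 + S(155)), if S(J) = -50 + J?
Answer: 209458095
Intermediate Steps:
B(s) = -4*s*(81 + s) (B(s) = -2*(s + 81)*(s + s) = -2*(81 + s)*2*s = -4*s*(81 + s))
(B(-122) + 31327)*(18400 + S(155)) = (-4*(-122)*(81 - 122) + 31327)*(18400 + (-50 + 155)) = (-4*(-122)*(-41) + 31327)*(18400 + 105) = (-20008 + 31327)*18505 = 11319*18505 = 209458095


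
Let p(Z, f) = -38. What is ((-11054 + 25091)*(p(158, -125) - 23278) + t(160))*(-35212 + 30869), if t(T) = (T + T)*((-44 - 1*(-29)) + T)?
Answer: 1421204588156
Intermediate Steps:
t(T) = 2*T*(-15 + T) (t(T) = (2*T)*((-44 + 29) + T) = (2*T)*(-15 + T) = 2*T*(-15 + T))
((-11054 + 25091)*(p(158, -125) - 23278) + t(160))*(-35212 + 30869) = ((-11054 + 25091)*(-38 - 23278) + 2*160*(-15 + 160))*(-35212 + 30869) = (14037*(-23316) + 2*160*145)*(-4343) = (-327286692 + 46400)*(-4343) = -327240292*(-4343) = 1421204588156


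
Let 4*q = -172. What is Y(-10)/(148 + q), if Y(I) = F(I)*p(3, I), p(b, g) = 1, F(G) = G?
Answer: -2/21 ≈ -0.095238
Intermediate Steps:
q = -43 (q = (¼)*(-172) = -43)
Y(I) = I (Y(I) = I*1 = I)
Y(-10)/(148 + q) = -10/(148 - 43) = -10/105 = (1/105)*(-10) = -2/21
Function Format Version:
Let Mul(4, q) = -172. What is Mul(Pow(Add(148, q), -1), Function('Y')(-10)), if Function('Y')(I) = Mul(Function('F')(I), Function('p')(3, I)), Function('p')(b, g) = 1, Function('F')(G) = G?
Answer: Rational(-2, 21) ≈ -0.095238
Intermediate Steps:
q = -43 (q = Mul(Rational(1, 4), -172) = -43)
Function('Y')(I) = I (Function('Y')(I) = Mul(I, 1) = I)
Mul(Pow(Add(148, q), -1), Function('Y')(-10)) = Mul(Pow(Add(148, -43), -1), -10) = Mul(Pow(105, -1), -10) = Mul(Rational(1, 105), -10) = Rational(-2, 21)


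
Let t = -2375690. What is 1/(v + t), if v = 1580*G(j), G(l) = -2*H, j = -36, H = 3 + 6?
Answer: -1/2404130 ≈ -4.1595e-7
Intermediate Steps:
H = 9
G(l) = -18 (G(l) = -2*9 = -18)
v = -28440 (v = 1580*(-18) = -28440)
1/(v + t) = 1/(-28440 - 2375690) = 1/(-2404130) = -1/2404130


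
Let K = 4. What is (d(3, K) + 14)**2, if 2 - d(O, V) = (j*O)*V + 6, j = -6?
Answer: 6724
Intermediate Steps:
d(O, V) = -4 + 6*O*V (d(O, V) = 2 - ((-6*O)*V + 6) = 2 - (-6*O*V + 6) = 2 - (6 - 6*O*V) = 2 + (-6 + 6*O*V) = -4 + 6*O*V)
(d(3, K) + 14)**2 = ((-4 + 6*3*4) + 14)**2 = ((-4 + 72) + 14)**2 = (68 + 14)**2 = 82**2 = 6724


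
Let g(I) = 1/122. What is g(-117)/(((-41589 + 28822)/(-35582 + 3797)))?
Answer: 31785/1557574 ≈ 0.020407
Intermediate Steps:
g(I) = 1/122
g(-117)/(((-41589 + 28822)/(-35582 + 3797))) = 1/(122*(((-41589 + 28822)/(-35582 + 3797)))) = 1/(122*((-12767/(-31785)))) = 1/(122*((-12767*(-1/31785)))) = 1/(122*(12767/31785)) = (1/122)*(31785/12767) = 31785/1557574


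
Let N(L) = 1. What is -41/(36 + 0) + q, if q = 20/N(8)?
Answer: 679/36 ≈ 18.861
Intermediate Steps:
q = 20 (q = 20/1 = 20*1 = 20)
-41/(36 + 0) + q = -41/(36 + 0) + 20 = -41/36 + 20 = 679/36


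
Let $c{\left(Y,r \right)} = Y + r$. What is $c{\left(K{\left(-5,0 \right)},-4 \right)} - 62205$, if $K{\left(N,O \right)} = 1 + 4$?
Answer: $-62204$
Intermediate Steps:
$K{\left(N,O \right)} = 5$
$c{\left(K{\left(-5,0 \right)},-4 \right)} - 62205 = \left(5 - 4\right) - 62205 = 1 - 62205 = -62204$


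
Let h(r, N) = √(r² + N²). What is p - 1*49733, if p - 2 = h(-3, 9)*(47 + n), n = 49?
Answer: -49731 + 288*√10 ≈ -48820.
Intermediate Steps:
h(r, N) = √(N² + r²)
p = 2 + 288*√10 (p = 2 + √(9² + (-3)²)*(47 + 49) = 2 + √(81 + 9)*96 = 2 + √90*96 = 2 + (3*√10)*96 = 2 + 288*√10 ≈ 912.74)
p - 1*49733 = (2 + 288*√10) - 1*49733 = (2 + 288*√10) - 49733 = -49731 + 288*√10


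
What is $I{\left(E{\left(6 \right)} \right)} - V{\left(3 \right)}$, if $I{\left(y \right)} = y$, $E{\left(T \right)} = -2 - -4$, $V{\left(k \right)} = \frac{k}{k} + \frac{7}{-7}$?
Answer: $2$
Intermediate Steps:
$V{\left(k \right)} = 0$ ($V{\left(k \right)} = 1 + 7 \left(- \frac{1}{7}\right) = 1 - 1 = 0$)
$E{\left(T \right)} = 2$ ($E{\left(T \right)} = -2 + 4 = 2$)
$I{\left(E{\left(6 \right)} \right)} - V{\left(3 \right)} = 2 - 0 = 2 + 0 = 2$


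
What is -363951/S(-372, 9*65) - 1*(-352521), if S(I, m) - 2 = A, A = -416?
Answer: 16256405/46 ≈ 3.5340e+5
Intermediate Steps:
S(I, m) = -414 (S(I, m) = 2 - 416 = -414)
-363951/S(-372, 9*65) - 1*(-352521) = -363951/(-414) - 1*(-352521) = -363951*(-1/414) + 352521 = 40439/46 + 352521 = 16256405/46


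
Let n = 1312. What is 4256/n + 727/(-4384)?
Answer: 553265/179744 ≈ 3.0781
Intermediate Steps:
4256/n + 727/(-4384) = 4256/1312 + 727/(-4384) = 4256*(1/1312) + 727*(-1/4384) = 133/41 - 727/4384 = 553265/179744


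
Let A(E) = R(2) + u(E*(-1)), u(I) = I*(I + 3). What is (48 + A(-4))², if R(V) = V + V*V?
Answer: 6724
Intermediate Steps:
u(I) = I*(3 + I)
R(V) = V + V²
A(E) = 6 - E*(3 - E) (A(E) = 2*(1 + 2) + (E*(-1))*(3 + E*(-1)) = 2*3 + (-E)*(3 - E) = 6 - E*(3 - E))
(48 + A(-4))² = (48 + (6 - 4*(-3 - 4)))² = (48 + (6 - 4*(-7)))² = (48 + (6 + 28))² = (48 + 34)² = 82² = 6724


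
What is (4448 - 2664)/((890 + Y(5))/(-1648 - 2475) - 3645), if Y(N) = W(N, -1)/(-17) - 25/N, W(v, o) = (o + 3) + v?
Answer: -125042344/255496733 ≈ -0.48941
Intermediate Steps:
W(v, o) = 3 + o + v (W(v, o) = (3 + o) + v = 3 + o + v)
Y(N) = -2/17 - 25/N - N/17 (Y(N) = (3 - 1 + N)/(-17) - 25/N = (2 + N)*(-1/17) - 25/N = (-2/17 - N/17) - 25/N = -2/17 - 25/N - N/17)
(4448 - 2664)/((890 + Y(5))/(-1648 - 2475) - 3645) = (4448 - 2664)/((890 + (1/17)*(-425 + 5*(-2 - 1*5))/5)/(-1648 - 2475) - 3645) = 1784/((890 + (1/17)*(1/5)*(-425 + 5*(-2 - 5)))/(-4123) - 3645) = 1784/((890 + (1/17)*(1/5)*(-425 + 5*(-7)))*(-1/4123) - 3645) = 1784/((890 + (1/17)*(1/5)*(-425 - 35))*(-1/4123) - 3645) = 1784/((890 + (1/17)*(1/5)*(-460))*(-1/4123) - 3645) = 1784/((890 - 92/17)*(-1/4123) - 3645) = 1784/((15038/17)*(-1/4123) - 3645) = 1784/(-15038/70091 - 3645) = 1784/(-255496733/70091) = 1784*(-70091/255496733) = -125042344/255496733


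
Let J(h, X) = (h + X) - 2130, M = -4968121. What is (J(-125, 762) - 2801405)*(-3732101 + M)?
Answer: 24385834843356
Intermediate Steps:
J(h, X) = -2130 + X + h (J(h, X) = (X + h) - 2130 = -2130 + X + h)
(J(-125, 762) - 2801405)*(-3732101 + M) = ((-2130 + 762 - 125) - 2801405)*(-3732101 - 4968121) = (-1493 - 2801405)*(-8700222) = -2802898*(-8700222) = 24385834843356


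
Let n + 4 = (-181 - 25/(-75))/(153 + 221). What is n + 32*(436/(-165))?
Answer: -83253/935 ≈ -89.041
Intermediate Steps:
n = -2515/561 (n = -4 + (-181 - 25/(-75))/(153 + 221) = -4 + (-181 - 25*(-1/75))/374 = -4 + (-181 + 1/3)*(1/374) = -4 - 542/3*1/374 = -4 - 271/561 = -2515/561 ≈ -4.4831)
n + 32*(436/(-165)) = -2515/561 + 32*(436/(-165)) = -2515/561 + 32*(436*(-1/165)) = -2515/561 + 32*(-436/165) = -2515/561 - 13952/165 = -83253/935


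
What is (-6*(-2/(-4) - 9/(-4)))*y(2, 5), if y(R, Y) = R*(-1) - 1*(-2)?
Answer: 0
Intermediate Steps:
y(R, Y) = 2 - R (y(R, Y) = -R + 2 = 2 - R)
(-6*(-2/(-4) - 9/(-4)))*y(2, 5) = (-6*(-2/(-4) - 9/(-4)))*(2 - 1*2) = (-6*(-2*(-¼) - 9*(-¼)))*(2 - 2) = -6*(½ + 9/4)*0 = -6*11/4*0 = -33/2*0 = 0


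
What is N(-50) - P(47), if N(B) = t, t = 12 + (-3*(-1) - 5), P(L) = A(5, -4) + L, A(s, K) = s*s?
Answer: -62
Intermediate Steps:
A(s, K) = s²
P(L) = 25 + L (P(L) = 5² + L = 25 + L)
t = 10 (t = 12 + (3 - 5) = 12 - 2 = 10)
N(B) = 10
N(-50) - P(47) = 10 - (25 + 47) = 10 - 1*72 = 10 - 72 = -62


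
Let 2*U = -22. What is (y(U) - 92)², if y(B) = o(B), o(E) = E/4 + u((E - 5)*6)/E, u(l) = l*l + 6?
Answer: 1685677249/1936 ≈ 8.7070e+5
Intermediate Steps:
U = -11 (U = (½)*(-22) = -11)
u(l) = 6 + l² (u(l) = l² + 6 = 6 + l²)
o(E) = E/4 + (6 + (-30 + 6*E)²)/E (o(E) = E/4 + (6 + ((E - 5)*6)²)/E = E*(¼) + (6 + ((-5 + E)*6)²)/E = E/4 + (6 + (-30 + 6*E)²)/E)
y(B) = -360 + 906/B + 145*B/4
(y(U) - 92)² = ((-360 + 906/(-11) + (145/4)*(-11)) - 92)² = ((-360 + 906*(-1/11) - 1595/4) - 92)² = ((-360 - 906/11 - 1595/4) - 92)² = (-37009/44 - 92)² = (-41057/44)² = 1685677249/1936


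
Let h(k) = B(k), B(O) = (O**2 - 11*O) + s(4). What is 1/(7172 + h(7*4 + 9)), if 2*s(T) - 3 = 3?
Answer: 1/8137 ≈ 0.00012290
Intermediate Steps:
s(T) = 3 (s(T) = 3/2 + (1/2)*3 = 3/2 + 3/2 = 3)
B(O) = 3 + O**2 - 11*O (B(O) = (O**2 - 11*O) + 3 = 3 + O**2 - 11*O)
h(k) = 3 + k**2 - 11*k
1/(7172 + h(7*4 + 9)) = 1/(7172 + (3 + (7*4 + 9)**2 - 11*(7*4 + 9))) = 1/(7172 + (3 + (28 + 9)**2 - 11*(28 + 9))) = 1/(7172 + (3 + 37**2 - 11*37)) = 1/(7172 + (3 + 1369 - 407)) = 1/(7172 + 965) = 1/8137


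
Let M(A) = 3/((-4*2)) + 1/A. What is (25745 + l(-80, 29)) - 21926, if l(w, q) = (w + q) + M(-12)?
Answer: 90421/24 ≈ 3767.5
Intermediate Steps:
M(A) = -3/8 + 1/A (M(A) = 3/(-8) + 1/A = 3*(-⅛) + 1/A = -3/8 + 1/A)
l(w, q) = -11/24 + q + w (l(w, q) = (w + q) + (-3/8 + 1/(-12)) = (q + w) + (-3/8 - 1/12) = (q + w) - 11/24 = -11/24 + q + w)
(25745 + l(-80, 29)) - 21926 = (25745 + (-11/24 + 29 - 80)) - 21926 = (25745 - 1235/24) - 21926 = 616645/24 - 21926 = 90421/24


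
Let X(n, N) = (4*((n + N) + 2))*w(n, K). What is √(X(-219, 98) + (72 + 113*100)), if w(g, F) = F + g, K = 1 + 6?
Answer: 6*√3119 ≈ 335.09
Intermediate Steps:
K = 7
X(n, N) = (7 + n)*(8 + 4*N + 4*n) (X(n, N) = (4*((n + N) + 2))*(7 + n) = (4*((N + n) + 2))*(7 + n) = (4*(2 + N + n))*(7 + n) = (8 + 4*N + 4*n)*(7 + n) = (7 + n)*(8 + 4*N + 4*n))
√(X(-219, 98) + (72 + 113*100)) = √(4*(7 - 219)*(2 + 98 - 219) + (72 + 113*100)) = √(4*(-212)*(-119) + (72 + 11300)) = √(100912 + 11372) = √112284 = 6*√3119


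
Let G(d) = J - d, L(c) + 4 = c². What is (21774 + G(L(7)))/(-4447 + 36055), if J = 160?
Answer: 21889/31608 ≈ 0.69251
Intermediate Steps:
L(c) = -4 + c²
G(d) = 160 - d
(21774 + G(L(7)))/(-4447 + 36055) = (21774 + (160 - (-4 + 7²)))/(-4447 + 36055) = (21774 + (160 - (-4 + 49)))/31608 = (21774 + (160 - 1*45))*(1/31608) = (21774 + (160 - 45))*(1/31608) = (21774 + 115)*(1/31608) = 21889*(1/31608) = 21889/31608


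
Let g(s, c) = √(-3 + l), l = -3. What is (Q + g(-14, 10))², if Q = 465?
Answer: (465 + I*√6)² ≈ 2.1622e+5 + 2278.0*I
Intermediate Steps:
g(s, c) = I*√6 (g(s, c) = √(-3 - 3) = √(-6) = I*√6)
(Q + g(-14, 10))² = (465 + I*√6)²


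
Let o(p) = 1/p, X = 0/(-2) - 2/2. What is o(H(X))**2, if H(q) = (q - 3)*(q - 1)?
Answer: 1/64 ≈ 0.015625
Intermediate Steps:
X = -1 (X = 0*(-1/2) - 2*1/2 = 0 - 1 = -1)
H(q) = (-1 + q)*(-3 + q) (H(q) = (-3 + q)*(-1 + q) = (-1 + q)*(-3 + q))
o(H(X))**2 = (1/(3 + (-1)**2 - 4*(-1)))**2 = (1/(3 + 1 + 4))**2 = (1/8)**2 = 1/64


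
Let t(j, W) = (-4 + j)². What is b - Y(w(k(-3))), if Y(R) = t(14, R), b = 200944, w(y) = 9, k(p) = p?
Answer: 200844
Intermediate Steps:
Y(R) = 100 (Y(R) = (-4 + 14)² = 10² = 100)
b - Y(w(k(-3))) = 200944 - 1*100 = 200944 - 100 = 200844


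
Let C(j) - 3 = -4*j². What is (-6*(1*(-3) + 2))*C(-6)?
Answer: -846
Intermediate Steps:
C(j) = 3 - 4*j²
(-6*(1*(-3) + 2))*C(-6) = (-6*(1*(-3) + 2))*(3 - 4*(-6)²) = (-6*(-3 + 2))*(3 - 4*36) = (-6*(-1))*(3 - 144) = 6*(-141) = -846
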